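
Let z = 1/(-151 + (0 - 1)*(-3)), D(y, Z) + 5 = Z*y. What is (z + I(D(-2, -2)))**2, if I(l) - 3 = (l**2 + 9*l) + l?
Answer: 790321/21904 ≈ 36.081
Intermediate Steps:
D(y, Z) = -5 + Z*y
I(l) = 3 + l**2 + 10*l (I(l) = 3 + ((l**2 + 9*l) + l) = 3 + (l**2 + 10*l) = 3 + l**2 + 10*l)
z = -1/148 (z = 1/(-151 - 1*(-3)) = 1/(-151 + 3) = 1/(-148) = -1/148 ≈ -0.0067568)
(z + I(D(-2, -2)))**2 = (-1/148 + (3 + (-5 - 2*(-2))**2 + 10*(-5 - 2*(-2))))**2 = (-1/148 + (3 + (-5 + 4)**2 + 10*(-5 + 4)))**2 = (-1/148 + (3 + (-1)**2 + 10*(-1)))**2 = (-1/148 + (3 + 1 - 10))**2 = (-1/148 - 6)**2 = (-889/148)**2 = 790321/21904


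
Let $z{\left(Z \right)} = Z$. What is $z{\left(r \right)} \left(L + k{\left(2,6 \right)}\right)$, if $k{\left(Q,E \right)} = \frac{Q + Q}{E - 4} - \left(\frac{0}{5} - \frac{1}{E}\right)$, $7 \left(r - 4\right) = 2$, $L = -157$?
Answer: $- \frac{4645}{7} \approx -663.57$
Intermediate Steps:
$r = \frac{30}{7}$ ($r = 4 + \frac{1}{7} \cdot 2 = 4 + \frac{2}{7} = \frac{30}{7} \approx 4.2857$)
$k{\left(Q,E \right)} = \frac{1}{E} + \frac{2 Q}{-4 + E}$ ($k{\left(Q,E \right)} = \frac{2 Q}{-4 + E} - \left(0 \cdot \frac{1}{5} - \frac{1}{E}\right) = \frac{2 Q}{-4 + E} - \left(0 - \frac{1}{E}\right) = \frac{2 Q}{-4 + E} - - \frac{1}{E} = \frac{2 Q}{-4 + E} + \frac{1}{E} = \frac{1}{E} + \frac{2 Q}{-4 + E}$)
$z{\left(r \right)} \left(L + k{\left(2,6 \right)}\right) = \frac{30 \left(-157 + \frac{-4 + 6 + 2 \cdot 6 \cdot 2}{6 \left(-4 + 6\right)}\right)}{7} = \frac{30 \left(-157 + \frac{-4 + 6 + 24}{6 \cdot 2}\right)}{7} = \frac{30 \left(-157 + \frac{1}{6} \cdot \frac{1}{2} \cdot 26\right)}{7} = \frac{30 \left(-157 + \frac{13}{6}\right)}{7} = \frac{30}{7} \left(- \frac{929}{6}\right) = - \frac{4645}{7}$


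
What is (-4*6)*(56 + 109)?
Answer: -3960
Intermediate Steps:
(-4*6)*(56 + 109) = -24*165 = -3960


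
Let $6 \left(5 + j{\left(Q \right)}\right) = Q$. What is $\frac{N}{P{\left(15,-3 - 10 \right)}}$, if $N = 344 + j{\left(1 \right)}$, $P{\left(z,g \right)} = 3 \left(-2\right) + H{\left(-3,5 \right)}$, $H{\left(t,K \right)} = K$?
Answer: $- \frac{2035}{6} \approx -339.17$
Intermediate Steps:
$j{\left(Q \right)} = -5 + \frac{Q}{6}$
$P{\left(z,g \right)} = -1$ ($P{\left(z,g \right)} = 3 \left(-2\right) + 5 = -6 + 5 = -1$)
$N = \frac{2035}{6}$ ($N = 344 + \left(-5 + \frac{1}{6} \cdot 1\right) = 344 + \left(-5 + \frac{1}{6}\right) = 344 - \frac{29}{6} = \frac{2035}{6} \approx 339.17$)
$\frac{N}{P{\left(15,-3 - 10 \right)}} = \frac{2035}{6 \left(-1\right)} = \frac{2035}{6} \left(-1\right) = - \frac{2035}{6}$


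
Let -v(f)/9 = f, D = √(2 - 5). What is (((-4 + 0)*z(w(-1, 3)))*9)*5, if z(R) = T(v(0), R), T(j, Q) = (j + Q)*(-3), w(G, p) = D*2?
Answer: 1080*I*√3 ≈ 1870.6*I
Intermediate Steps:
D = I*√3 (D = √(-3) = I*√3 ≈ 1.732*I)
v(f) = -9*f
w(G, p) = 2*I*√3 (w(G, p) = (I*√3)*2 = 2*I*√3)
T(j, Q) = -3*Q - 3*j (T(j, Q) = (Q + j)*(-3) = -3*Q - 3*j)
z(R) = -3*R (z(R) = -3*R - (-27)*0 = -3*R - 3*0 = -3*R + 0 = -3*R)
(((-4 + 0)*z(w(-1, 3)))*9)*5 = (((-4 + 0)*(-6*I*√3))*9)*5 = (-(-24)*I*√3*9)*5 = ((24*I*√3)*9)*5 = (216*I*√3)*5 = 1080*I*√3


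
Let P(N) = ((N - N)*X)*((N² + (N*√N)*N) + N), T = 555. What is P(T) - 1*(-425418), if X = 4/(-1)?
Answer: 425418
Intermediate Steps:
X = -4 (X = 4*(-1) = -4)
P(N) = 0 (P(N) = ((N - N)*(-4))*((N² + (N*√N)*N) + N) = (0*(-4))*((N² + N^(3/2)*N) + N) = 0*((N² + N^(5/2)) + N) = 0*(N + N² + N^(5/2)) = 0)
P(T) - 1*(-425418) = 0 - 1*(-425418) = 0 + 425418 = 425418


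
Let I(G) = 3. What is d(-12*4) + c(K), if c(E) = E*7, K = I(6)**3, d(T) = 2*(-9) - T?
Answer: 219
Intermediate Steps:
d(T) = -18 - T
K = 27 (K = 3**3 = 27)
c(E) = 7*E
d(-12*4) + c(K) = (-18 - (-12)*4) + 7*27 = (-18 - 1*(-48)) + 189 = (-18 + 48) + 189 = 30 + 189 = 219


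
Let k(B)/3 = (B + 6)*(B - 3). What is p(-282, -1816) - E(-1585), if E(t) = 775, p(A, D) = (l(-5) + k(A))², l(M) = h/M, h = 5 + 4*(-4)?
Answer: 1392189948546/25 ≈ 5.5688e+10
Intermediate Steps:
h = -11 (h = 5 - 16 = -11)
k(B) = 3*(-3 + B)*(6 + B) (k(B) = 3*((B + 6)*(B - 3)) = 3*((6 + B)*(-3 + B)) = 3*((-3 + B)*(6 + B)) = 3*(-3 + B)*(6 + B))
l(M) = -11/M
p(A, D) = (-259/5 + 3*A² + 9*A)² (p(A, D) = (-11/(-5) + (-54 + 3*A² + 9*A))² = (-11*(-⅕) + (-54 + 3*A² + 9*A))² = (11/5 + (-54 + 3*A² + 9*A))² = (-259/5 + 3*A² + 9*A)²)
p(-282, -1816) - E(-1585) = (-259 + 15*(-282)² + 45*(-282))²/25 - 1*775 = (-259 + 15*79524 - 12690)²/25 - 775 = (-259 + 1192860 - 12690)²/25 - 775 = (1/25)*1179911² - 775 = (1/25)*1392189967921 - 775 = 1392189967921/25 - 775 = 1392189948546/25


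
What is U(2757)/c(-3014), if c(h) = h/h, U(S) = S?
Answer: 2757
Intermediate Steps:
c(h) = 1
U(2757)/c(-3014) = 2757/1 = 2757*1 = 2757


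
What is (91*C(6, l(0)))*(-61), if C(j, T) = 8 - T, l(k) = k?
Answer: -44408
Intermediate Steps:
(91*C(6, l(0)))*(-61) = (91*(8 - 1*0))*(-61) = (91*(8 + 0))*(-61) = (91*8)*(-61) = 728*(-61) = -44408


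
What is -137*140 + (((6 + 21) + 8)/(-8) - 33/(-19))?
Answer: -2915761/152 ≈ -19183.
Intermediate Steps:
-137*140 + (((6 + 21) + 8)/(-8) - 33/(-19)) = -19180 + ((27 + 8)*(-⅛) - 33*(-1/19)) = -19180 + (35*(-⅛) + 33/19) = -19180 + (-35/8 + 33/19) = -19180 - 401/152 = -2915761/152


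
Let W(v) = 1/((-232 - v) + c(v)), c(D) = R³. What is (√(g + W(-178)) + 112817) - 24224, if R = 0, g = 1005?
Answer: 88593 + √325614/18 ≈ 88625.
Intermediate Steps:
c(D) = 0 (c(D) = 0³ = 0)
W(v) = 1/(-232 - v) (W(v) = 1/((-232 - v) + 0) = 1/(-232 - v))
(√(g + W(-178)) + 112817) - 24224 = (√(1005 - 1/(232 - 178)) + 112817) - 24224 = (√(1005 - 1/54) + 112817) - 24224 = (√(54269/54) + 112817) - 24224 = (√325614/18 + 112817) - 24224 = (112817 + √325614/18) - 24224 = 88593 + √325614/18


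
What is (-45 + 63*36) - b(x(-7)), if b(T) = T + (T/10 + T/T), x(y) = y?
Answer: 22297/10 ≈ 2229.7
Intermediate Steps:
b(T) = 1 + 11*T/10 (b(T) = T + (T*(⅒) + 1) = T + (T/10 + 1) = T + (1 + T/10) = 1 + 11*T/10)
(-45 + 63*36) - b(x(-7)) = (-45 + 63*36) - (1 + (11/10)*(-7)) = (-45 + 2268) - (1 - 77/10) = 2223 - 1*(-67/10) = 2223 + 67/10 = 22297/10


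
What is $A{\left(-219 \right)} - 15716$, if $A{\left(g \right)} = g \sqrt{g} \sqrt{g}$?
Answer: $32245$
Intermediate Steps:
$A{\left(g \right)} = g^{2}$ ($A{\left(g \right)} = g^{\frac{3}{2}} \sqrt{g} = g^{2}$)
$A{\left(-219 \right)} - 15716 = \left(-219\right)^{2} - 15716 = 47961 - 15716 = 32245$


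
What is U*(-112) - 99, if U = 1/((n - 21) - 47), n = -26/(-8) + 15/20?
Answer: -389/4 ≈ -97.250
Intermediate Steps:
n = 4 (n = -26*(-⅛) + 15*(1/20) = 13/4 + ¾ = 4)
U = -1/64 (U = 1/((4 - 21) - 47) = 1/(-17 - 47) = 1/(-64) = -1/64 ≈ -0.015625)
U*(-112) - 99 = -1/64*(-112) - 99 = 7/4 - 99 = -389/4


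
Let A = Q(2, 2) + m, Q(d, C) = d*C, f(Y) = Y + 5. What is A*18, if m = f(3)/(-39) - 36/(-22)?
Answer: 13980/143 ≈ 97.762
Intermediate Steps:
f(Y) = 5 + Y
Q(d, C) = C*d
m = 614/429 (m = (5 + 3)/(-39) - 36/(-22) = 8*(-1/39) - 36*(-1/22) = -8/39 + 18/11 = 614/429 ≈ 1.4312)
A = 2330/429 (A = 2*2 + 614/429 = 4 + 614/429 = 2330/429 ≈ 5.4312)
A*18 = (2330/429)*18 = 13980/143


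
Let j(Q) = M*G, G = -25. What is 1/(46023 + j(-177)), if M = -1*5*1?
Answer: 1/46148 ≈ 2.1669e-5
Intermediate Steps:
M = -5 (M = -5*1 = -5)
j(Q) = 125 (j(Q) = -5*(-25) = 125)
1/(46023 + j(-177)) = 1/(46023 + 125) = 1/46148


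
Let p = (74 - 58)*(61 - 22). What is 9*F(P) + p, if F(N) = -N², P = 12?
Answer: -672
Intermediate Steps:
p = 624 (p = 16*39 = 624)
9*F(P) + p = 9*(-1*12²) + 624 = 9*(-1*144) + 624 = 9*(-144) + 624 = -1296 + 624 = -672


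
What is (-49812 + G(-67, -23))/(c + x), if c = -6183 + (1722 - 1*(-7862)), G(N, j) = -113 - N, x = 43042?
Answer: -49858/46443 ≈ -1.0735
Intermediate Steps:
c = 3401 (c = -6183 + (1722 + 7862) = -6183 + 9584 = 3401)
(-49812 + G(-67, -23))/(c + x) = (-49812 + (-113 - 1*(-67)))/(3401 + 43042) = (-49812 + (-113 + 67))/46443 = (-49812 - 46)*(1/46443) = -49858*1/46443 = -49858/46443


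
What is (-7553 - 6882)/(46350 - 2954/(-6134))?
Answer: -44272145/142156927 ≈ -0.31143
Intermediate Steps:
(-7553 - 6882)/(46350 - 2954/(-6134)) = -14435/(46350 - 2954*(-1/6134)) = -14435/(46350 + 1477/3067) = -14435/142156927/3067 = -14435*3067/142156927 = -44272145/142156927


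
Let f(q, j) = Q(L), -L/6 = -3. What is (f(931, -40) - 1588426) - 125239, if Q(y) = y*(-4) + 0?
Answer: -1713737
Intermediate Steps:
L = 18 (L = -6*(-3) = 18)
Q(y) = -4*y (Q(y) = -4*y + 0 = -4*y)
f(q, j) = -72 (f(q, j) = -4*18 = -72)
(f(931, -40) - 1588426) - 125239 = (-72 - 1588426) - 125239 = -1588498 - 125239 = -1713737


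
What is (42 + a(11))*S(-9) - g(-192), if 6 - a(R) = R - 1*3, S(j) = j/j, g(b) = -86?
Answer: 126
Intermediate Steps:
S(j) = 1
a(R) = 9 - R (a(R) = 6 - (R - 1*3) = 6 - (R - 3) = 6 - (-3 + R) = 6 + (3 - R) = 9 - R)
(42 + a(11))*S(-9) - g(-192) = (42 + (9 - 1*11))*1 - 1*(-86) = (42 + (9 - 11))*1 + 86 = (42 - 2)*1 + 86 = 40*1 + 86 = 40 + 86 = 126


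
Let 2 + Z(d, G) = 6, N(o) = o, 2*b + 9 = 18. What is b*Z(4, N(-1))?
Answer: 18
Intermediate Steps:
b = 9/2 (b = -9/2 + (1/2)*18 = -9/2 + 9 = 9/2 ≈ 4.5000)
Z(d, G) = 4 (Z(d, G) = -2 + 6 = 4)
b*Z(4, N(-1)) = (9/2)*4 = 18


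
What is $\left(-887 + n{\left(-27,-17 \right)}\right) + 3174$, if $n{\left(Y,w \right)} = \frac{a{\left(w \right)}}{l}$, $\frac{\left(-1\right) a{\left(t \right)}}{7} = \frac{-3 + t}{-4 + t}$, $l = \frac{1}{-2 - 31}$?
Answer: $2507$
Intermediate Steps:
$l = - \frac{1}{33}$ ($l = \frac{1}{-33} = - \frac{1}{33} \approx -0.030303$)
$a{\left(t \right)} = - \frac{7 \left(-3 + t\right)}{-4 + t}$ ($a{\left(t \right)} = - 7 \frac{-3 + t}{-4 + t} = - \frac{7 \left(-3 + t\right)}{-4 + t}$)
$n{\left(Y,w \right)} = - \frac{231 \left(3 - w\right)}{-4 + w}$ ($n{\left(Y,w \right)} = \frac{7 \frac{1}{-4 + w} \left(3 - w\right)}{- \frac{1}{33}} = \frac{7 \left(3 - w\right)}{-4 + w} \left(-33\right) = - \frac{231 \left(3 - w\right)}{-4 + w}$)
$\left(-887 + n{\left(-27,-17 \right)}\right) + 3174 = \left(-887 + \frac{231 \left(-3 - 17\right)}{-4 - 17}\right) + 3174 = \left(-887 + 231 \frac{1}{-21} \left(-20\right)\right) + 3174 = \left(-887 + 231 \left(- \frac{1}{21}\right) \left(-20\right)\right) + 3174 = \left(-887 + 220\right) + 3174 = -667 + 3174 = 2507$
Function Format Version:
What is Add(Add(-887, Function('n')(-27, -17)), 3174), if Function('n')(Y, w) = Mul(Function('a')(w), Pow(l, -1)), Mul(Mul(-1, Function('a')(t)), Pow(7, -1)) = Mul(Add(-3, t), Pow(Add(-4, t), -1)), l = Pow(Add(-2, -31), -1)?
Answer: 2507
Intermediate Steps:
l = Rational(-1, 33) (l = Pow(-33, -1) = Rational(-1, 33) ≈ -0.030303)
Function('a')(t) = Mul(-7, Pow(Add(-4, t), -1), Add(-3, t)) (Function('a')(t) = Mul(-7, Mul(Add(-3, t), Pow(Add(-4, t), -1))) = Mul(-7, Mul(Pow(Add(-4, t), -1), Add(-3, t))) = Mul(-7, Pow(Add(-4, t), -1), Add(-3, t)))
Function('n')(Y, w) = Mul(-231, Pow(Add(-4, w), -1), Add(3, Mul(-1, w))) (Function('n')(Y, w) = Mul(Mul(7, Pow(Add(-4, w), -1), Add(3, Mul(-1, w))), Pow(Rational(-1, 33), -1)) = Mul(Mul(7, Pow(Add(-4, w), -1), Add(3, Mul(-1, w))), -33) = Mul(-231, Pow(Add(-4, w), -1), Add(3, Mul(-1, w))))
Add(Add(-887, Function('n')(-27, -17)), 3174) = Add(Add(-887, Mul(231, Pow(Add(-4, -17), -1), Add(-3, -17))), 3174) = Add(Add(-887, Mul(231, Pow(-21, -1), -20)), 3174) = Add(Add(-887, Mul(231, Rational(-1, 21), -20)), 3174) = Add(Add(-887, 220), 3174) = Add(-667, 3174) = 2507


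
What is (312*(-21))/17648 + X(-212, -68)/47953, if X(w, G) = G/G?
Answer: -39271301/105784318 ≈ -0.37124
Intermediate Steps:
X(w, G) = 1
(312*(-21))/17648 + X(-212, -68)/47953 = (312*(-21))/17648 + 1/47953 = -6552*1/17648 + 1*(1/47953) = -819/2206 + 1/47953 = -39271301/105784318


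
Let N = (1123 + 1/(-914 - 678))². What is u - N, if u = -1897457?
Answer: -8005318932273/2534464 ≈ -3.1586e+6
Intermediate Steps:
N = 3196282474225/2534464 (N = (1123 + 1/(-1592))² = (1123 - 1/1592)² = (1787815/1592)² = 3196282474225/2534464 ≈ 1.2611e+6)
u - N = -1897457 - 1*3196282474225/2534464 = -1897457 - 3196282474225/2534464 = -8005318932273/2534464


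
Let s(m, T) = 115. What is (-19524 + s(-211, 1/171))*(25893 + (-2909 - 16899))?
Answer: -118103765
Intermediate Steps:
(-19524 + s(-211, 1/171))*(25893 + (-2909 - 16899)) = (-19524 + 115)*(25893 + (-2909 - 16899)) = -19409*(25893 - 19808) = -19409*6085 = -118103765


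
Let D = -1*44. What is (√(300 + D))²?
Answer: 256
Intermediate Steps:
D = -44
(√(300 + D))² = (√(300 - 44))² = (√256)² = 16² = 256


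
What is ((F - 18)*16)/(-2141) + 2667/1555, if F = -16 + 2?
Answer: 6506207/3329255 ≈ 1.9543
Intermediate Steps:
F = -14
((F - 18)*16)/(-2141) + 2667/1555 = ((-14 - 18)*16)/(-2141) + 2667/1555 = -32*16*(-1/2141) + 2667*(1/1555) = -512*(-1/2141) + 2667/1555 = 512/2141 + 2667/1555 = 6506207/3329255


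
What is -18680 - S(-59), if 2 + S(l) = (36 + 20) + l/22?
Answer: -412089/22 ≈ -18731.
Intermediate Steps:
S(l) = 54 + l/22 (S(l) = -2 + ((36 + 20) + l/22) = -2 + (56 + l*(1/22)) = -2 + (56 + l/22) = 54 + l/22)
-18680 - S(-59) = -18680 - (54 + (1/22)*(-59)) = -18680 - (54 - 59/22) = -18680 - 1*1129/22 = -18680 - 1129/22 = -412089/22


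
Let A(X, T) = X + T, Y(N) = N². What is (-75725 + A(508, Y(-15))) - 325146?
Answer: -400138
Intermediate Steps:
A(X, T) = T + X
(-75725 + A(508, Y(-15))) - 325146 = (-75725 + ((-15)² + 508)) - 325146 = (-75725 + (225 + 508)) - 325146 = (-75725 + 733) - 325146 = -74992 - 325146 = -400138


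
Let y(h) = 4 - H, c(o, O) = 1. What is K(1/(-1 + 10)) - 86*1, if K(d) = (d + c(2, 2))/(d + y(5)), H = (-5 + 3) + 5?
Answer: -85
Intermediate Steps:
H = 3 (H = -2 + 5 = 3)
y(h) = 1 (y(h) = 4 - 1*3 = 4 - 3 = 1)
K(d) = 1 (K(d) = (d + 1)/(d + 1) = (1 + d)/(1 + d) = 1)
K(1/(-1 + 10)) - 86*1 = 1 - 86*1 = 1 - 86 = -85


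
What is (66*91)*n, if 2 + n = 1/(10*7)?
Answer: -59631/5 ≈ -11926.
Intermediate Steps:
n = -139/70 (n = -2 + 1/(10*7) = -2 + 1/70 = -139/70 ≈ -1.9857)
(66*91)*n = (66*91)*(-139/70) = 6006*(-139/70) = -59631/5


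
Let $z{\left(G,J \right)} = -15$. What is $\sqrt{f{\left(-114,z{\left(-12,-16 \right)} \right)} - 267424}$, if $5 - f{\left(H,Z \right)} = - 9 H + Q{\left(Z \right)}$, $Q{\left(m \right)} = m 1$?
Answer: $i \sqrt{268430} \approx 518.1 i$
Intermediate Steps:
$Q{\left(m \right)} = m$
$f{\left(H,Z \right)} = 5 - Z + 9 H$ ($f{\left(H,Z \right)} = 5 - \left(- 9 H + Z\right) = 5 - \left(Z - 9 H\right) = 5 + \left(- Z + 9 H\right) = 5 - Z + 9 H$)
$\sqrt{f{\left(-114,z{\left(-12,-16 \right)} \right)} - 267424} = \sqrt{\left(5 - -15 + 9 \left(-114\right)\right) - 267424} = \sqrt{\left(5 + 15 - 1026\right) - 267424} = \sqrt{-1006 - 267424} = \sqrt{-268430} = i \sqrt{268430}$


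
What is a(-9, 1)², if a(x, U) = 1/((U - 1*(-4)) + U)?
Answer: 1/36 ≈ 0.027778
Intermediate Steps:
a(x, U) = 1/(4 + 2*U) (a(x, U) = 1/((U + 4) + U) = 1/((4 + U) + U) = 1/(4 + 2*U))
a(-9, 1)² = (1/(2*(2 + 1)))² = ((½)/3)² = ((½)*(⅓))² = (⅙)² = 1/36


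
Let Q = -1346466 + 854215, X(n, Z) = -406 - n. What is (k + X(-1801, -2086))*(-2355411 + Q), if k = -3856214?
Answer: 10977221583178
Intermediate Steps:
Q = -492251
(k + X(-1801, -2086))*(-2355411 + Q) = (-3856214 + (-406 - 1*(-1801)))*(-2355411 - 492251) = (-3856214 + (-406 + 1801))*(-2847662) = (-3856214 + 1395)*(-2847662) = -3854819*(-2847662) = 10977221583178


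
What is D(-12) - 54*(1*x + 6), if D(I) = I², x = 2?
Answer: -288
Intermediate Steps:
D(-12) - 54*(1*x + 6) = (-12)² - 54*(1*2 + 6) = 144 - 54*(2 + 6) = 144 - 54*8 = 144 - 432 = -288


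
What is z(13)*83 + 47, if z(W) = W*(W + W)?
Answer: 28101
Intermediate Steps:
z(W) = 2*W² (z(W) = W*(2*W) = 2*W²)
z(13)*83 + 47 = (2*13²)*83 + 47 = (2*169)*83 + 47 = 338*83 + 47 = 28054 + 47 = 28101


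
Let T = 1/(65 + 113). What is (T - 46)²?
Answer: 67026969/31684 ≈ 2115.5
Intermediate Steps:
T = 1/178 ≈ 0.0056180
(T - 46)² = (1/178 - 46)² = (-8187/178)² = 67026969/31684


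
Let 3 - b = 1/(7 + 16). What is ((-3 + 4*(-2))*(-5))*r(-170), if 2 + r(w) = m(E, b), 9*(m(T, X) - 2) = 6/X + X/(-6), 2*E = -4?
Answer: 198275/21114 ≈ 9.3907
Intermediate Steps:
E = -2 (E = (½)*(-4) = -2)
b = 68/23 (b = 3 - 1/(7 + 16) = 3 - 1/23 = 68/23 ≈ 2.9565)
m(T, X) = 2 - X/54 + 2/(3*X) (m(T, X) = 2 + (6/X + X/(-6))/9 = 2 + (6/X + X*(-⅙))/9 = 2 + (6/X - X/6)/9 = 2 + (-X/54 + 2/(3*X)) = 2 - X/54 + 2/(3*X))
r(w) = 3605/21114 (r(w) = -2 + (36 - 1*68/23*(-108 + 68/23))/(54*(68/23)) = -2 + (1/54)*(23/68)*(36 - 1*68/23*(-2416/23)) = -2 + (1/54)*(23/68)*(36 + 164288/529) = -2 + (1/54)*(23/68)*(183332/529) = -2 + 45833/21114 = 3605/21114)
((-3 + 4*(-2))*(-5))*r(-170) = ((-3 + 4*(-2))*(-5))*(3605/21114) = ((-3 - 8)*(-5))*(3605/21114) = -11*(-5)*(3605/21114) = 55*(3605/21114) = 198275/21114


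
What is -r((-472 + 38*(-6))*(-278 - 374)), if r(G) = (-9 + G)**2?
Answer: -208292744881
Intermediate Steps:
-r((-472 + 38*(-6))*(-278 - 374)) = -(-9 + (-472 + 38*(-6))*(-278 - 374))**2 = -(-9 + (-472 - 228)*(-652))**2 = -(-9 - 700*(-652))**2 = -(-9 + 456400)**2 = -1*456391**2 = -1*208292744881 = -208292744881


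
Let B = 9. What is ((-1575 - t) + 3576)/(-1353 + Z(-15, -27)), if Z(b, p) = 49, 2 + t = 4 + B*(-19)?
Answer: -1085/652 ≈ -1.6641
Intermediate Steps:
t = -169 (t = -2 + (4 + 9*(-19)) = -2 + (4 - 171) = -2 - 167 = -169)
((-1575 - t) + 3576)/(-1353 + Z(-15, -27)) = ((-1575 - 1*(-169)) + 3576)/(-1353 + 49) = ((-1575 + 169) + 3576)/(-1304) = (-1406 + 3576)*(-1/1304) = 2170*(-1/1304) = -1085/652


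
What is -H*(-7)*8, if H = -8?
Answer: -448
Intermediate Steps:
-H*(-7)*8 = -(-8*(-7))*8 = -56*8 = -1*448 = -448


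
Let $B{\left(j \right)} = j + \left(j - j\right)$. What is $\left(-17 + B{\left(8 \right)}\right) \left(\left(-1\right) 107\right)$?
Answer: $963$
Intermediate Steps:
$B{\left(j \right)} = j$ ($B{\left(j \right)} = j + 0 = j$)
$\left(-17 + B{\left(8 \right)}\right) \left(\left(-1\right) 107\right) = \left(-17 + 8\right) \left(\left(-1\right) 107\right) = \left(-9\right) \left(-107\right) = 963$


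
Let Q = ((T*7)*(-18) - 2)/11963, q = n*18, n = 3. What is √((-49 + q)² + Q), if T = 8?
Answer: √3565751595/11963 ≈ 4.9915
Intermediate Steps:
q = 54 (q = 3*18 = 54)
Q = -1010/11963 (Q = ((8*7)*(-18) - 2)/11963 = (56*(-18) - 2)*(1/11963) = (-1008 - 2)*(1/11963) = -1010*1/11963 = -1010/11963 ≈ -0.084427)
√((-49 + q)² + Q) = √((-49 + 54)² - 1010/11963) = √(5² - 1010/11963) = √(25 - 1010/11963) = √(298065/11963) = √3565751595/11963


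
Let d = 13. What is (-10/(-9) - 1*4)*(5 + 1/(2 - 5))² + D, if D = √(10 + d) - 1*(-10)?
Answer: -4286/81 + √23 ≈ -48.118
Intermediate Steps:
D = 10 + √23 (D = √(10 + 13) - 1*(-10) = √23 + 10 = 10 + √23 ≈ 14.796)
(-10/(-9) - 1*4)*(5 + 1/(2 - 5))² + D = (-10/(-9) - 1*4)*(5 + 1/(2 - 5))² + (10 + √23) = (-10*(-⅑) - 4)*(5 + 1/(-3))² + (10 + √23) = (10/9 - 4)*(5 - ⅓)² + (10 + √23) = -26*(14/3)²/9 + (10 + √23) = -26/9*196/9 + (10 + √23) = -5096/81 + (10 + √23) = -4286/81 + √23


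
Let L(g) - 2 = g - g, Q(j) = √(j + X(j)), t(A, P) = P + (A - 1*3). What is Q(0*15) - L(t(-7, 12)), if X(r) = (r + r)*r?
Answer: -2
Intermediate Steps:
X(r) = 2*r² (X(r) = (2*r)*r = 2*r²)
t(A, P) = -3 + A + P (t(A, P) = P + (A - 3) = P + (-3 + A) = -3 + A + P)
Q(j) = √(j + 2*j²)
L(g) = 2 (L(g) = 2 + (g - g) = 2 + 0 = 2)
Q(0*15) - L(t(-7, 12)) = √((0*15)*(1 + 2*(0*15))) - 1*2 = √(0*(1 + 2*0)) - 2 = √(0*(1 + 0)) - 2 = √(0*1) - 2 = √0 - 2 = 0 - 2 = -2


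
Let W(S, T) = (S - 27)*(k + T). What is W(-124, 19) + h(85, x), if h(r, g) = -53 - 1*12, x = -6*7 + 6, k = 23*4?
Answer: -16826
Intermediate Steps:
k = 92
x = -36 (x = -42 + 6 = -36)
W(S, T) = (-27 + S)*(92 + T) (W(S, T) = (S - 27)*(92 + T) = (-27 + S)*(92 + T))
h(r, g) = -65 (h(r, g) = -53 - 12 = -65)
W(-124, 19) + h(85, x) = (-2484 - 27*19 + 92*(-124) - 124*19) - 65 = (-2484 - 513 - 11408 - 2356) - 65 = -16761 - 65 = -16826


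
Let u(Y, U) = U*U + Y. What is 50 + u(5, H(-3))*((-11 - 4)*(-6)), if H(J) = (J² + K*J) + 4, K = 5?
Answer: 860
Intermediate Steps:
H(J) = 4 + J² + 5*J (H(J) = (J² + 5*J) + 4 = 4 + J² + 5*J)
u(Y, U) = Y + U² (u(Y, U) = U² + Y = Y + U²)
50 + u(5, H(-3))*((-11 - 4)*(-6)) = 50 + (5 + (4 + (-3)² + 5*(-3))²)*((-11 - 4)*(-6)) = 50 + (5 + (4 + 9 - 15)²)*(-15*(-6)) = 50 + (5 + (-2)²)*90 = 50 + (5 + 4)*90 = 50 + 9*90 = 50 + 810 = 860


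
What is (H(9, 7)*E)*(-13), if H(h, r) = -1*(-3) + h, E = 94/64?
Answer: -1833/8 ≈ -229.13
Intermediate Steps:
E = 47/32 (E = 94*(1/64) = 47/32 ≈ 1.4688)
H(h, r) = 3 + h
(H(9, 7)*E)*(-13) = ((3 + 9)*(47/32))*(-13) = (12*(47/32))*(-13) = (141/8)*(-13) = -1833/8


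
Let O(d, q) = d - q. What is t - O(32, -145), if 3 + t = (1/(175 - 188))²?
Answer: -30419/169 ≈ -179.99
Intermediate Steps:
t = -506/169 (t = -3 + (1/(175 - 188))² = -3 + (1/(-13))² = -3 + (-1/13)² = -3 + 1/169 = -506/169 ≈ -2.9941)
t - O(32, -145) = -506/169 - (32 - 1*(-145)) = -506/169 - (32 + 145) = -506/169 - 1*177 = -506/169 - 177 = -30419/169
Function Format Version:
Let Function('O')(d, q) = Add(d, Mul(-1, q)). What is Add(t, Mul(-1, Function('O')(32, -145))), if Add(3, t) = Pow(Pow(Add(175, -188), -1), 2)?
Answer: Rational(-30419, 169) ≈ -179.99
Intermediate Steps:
t = Rational(-506, 169) (t = Add(-3, Pow(Pow(Add(175, -188), -1), 2)) = Add(-3, Pow(Pow(-13, -1), 2)) = Add(-3, Pow(Rational(-1, 13), 2)) = Add(-3, Rational(1, 169)) = Rational(-506, 169) ≈ -2.9941)
Add(t, Mul(-1, Function('O')(32, -145))) = Add(Rational(-506, 169), Mul(-1, Add(32, Mul(-1, -145)))) = Add(Rational(-506, 169), Mul(-1, Add(32, 145))) = Add(Rational(-506, 169), Mul(-1, 177)) = Add(Rational(-506, 169), -177) = Rational(-30419, 169)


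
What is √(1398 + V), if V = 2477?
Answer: 5*√155 ≈ 62.250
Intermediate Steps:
√(1398 + V) = √(1398 + 2477) = √3875 = 5*√155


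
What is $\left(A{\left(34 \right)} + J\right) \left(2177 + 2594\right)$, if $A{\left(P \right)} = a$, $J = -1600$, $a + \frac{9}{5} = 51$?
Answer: $- \frac{36994334}{5} \approx -7.3989 \cdot 10^{6}$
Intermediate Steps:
$a = \frac{246}{5}$ ($a = - \frac{9}{5} + 51 = \frac{246}{5} \approx 49.2$)
$A{\left(P \right)} = \frac{246}{5}$
$\left(A{\left(34 \right)} + J\right) \left(2177 + 2594\right) = \left(\frac{246}{5} - 1600\right) \left(2177 + 2594\right) = \left(- \frac{7754}{5}\right) 4771 = - \frac{36994334}{5}$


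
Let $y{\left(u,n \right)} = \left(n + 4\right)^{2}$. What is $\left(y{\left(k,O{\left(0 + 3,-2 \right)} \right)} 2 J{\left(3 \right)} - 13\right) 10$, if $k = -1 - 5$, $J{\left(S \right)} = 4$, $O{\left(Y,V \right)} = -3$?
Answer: $-50$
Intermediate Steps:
$k = -6$ ($k = -1 - 5 = -6$)
$y{\left(u,n \right)} = \left(4 + n\right)^{2}$
$\left(y{\left(k,O{\left(0 + 3,-2 \right)} \right)} 2 J{\left(3 \right)} - 13\right) 10 = \left(\left(4 - 3\right)^{2} \cdot 2 \cdot 4 - 13\right) 10 = \left(1^{2} \cdot 2 \cdot 4 - 13\right) 10 = \left(1 \cdot 2 \cdot 4 - 13\right) 10 = \left(2 \cdot 4 - 13\right) 10 = \left(8 - 13\right) 10 = \left(-5\right) 10 = -50$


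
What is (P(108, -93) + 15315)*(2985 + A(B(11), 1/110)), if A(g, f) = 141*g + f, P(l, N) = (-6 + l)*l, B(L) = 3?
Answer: 9870991611/110 ≈ 8.9736e+7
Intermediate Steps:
P(l, N) = l*(-6 + l)
A(g, f) = f + 141*g
(P(108, -93) + 15315)*(2985 + A(B(11), 1/110)) = (108*(-6 + 108) + 15315)*(2985 + (1/110 + 141*3)) = (108*102 + 15315)*(2985 + (1/110 + 423)) = (11016 + 15315)*(2985 + 46531/110) = 26331*(374881/110) = 9870991611/110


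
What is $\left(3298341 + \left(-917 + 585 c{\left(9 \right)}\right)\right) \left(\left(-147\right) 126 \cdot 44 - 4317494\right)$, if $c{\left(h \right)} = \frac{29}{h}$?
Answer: $-16933578068758$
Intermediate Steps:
$\left(3298341 + \left(-917 + 585 c{\left(9 \right)}\right)\right) \left(\left(-147\right) 126 \cdot 44 - 4317494\right) = \left(3298341 - \left(917 - 585 \cdot \frac{29}{9}\right)\right) \left(\left(-147\right) 126 \cdot 44 - 4317494\right) = \left(3298341 - \left(917 - 585 \cdot 29 \cdot \frac{1}{9}\right)\right) \left(\left(-18522\right) 44 - 4317494\right) = \left(3298341 + \left(-917 + 585 \cdot \frac{29}{9}\right)\right) \left(-814968 - 4317494\right) = \left(3298341 + \left(-917 + 1885\right)\right) \left(-5132462\right) = \left(3298341 + 968\right) \left(-5132462\right) = 3299309 \left(-5132462\right) = -16933578068758$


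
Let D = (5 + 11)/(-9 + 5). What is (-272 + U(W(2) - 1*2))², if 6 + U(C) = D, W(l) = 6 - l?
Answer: 79524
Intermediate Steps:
D = -4 (D = 16/(-4) = 16*(-¼) = -4)
U(C) = -10 (U(C) = -6 - 4 = -10)
(-272 + U(W(2) - 1*2))² = (-272 - 10)² = (-282)² = 79524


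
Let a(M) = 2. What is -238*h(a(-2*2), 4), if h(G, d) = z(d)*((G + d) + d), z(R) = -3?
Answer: 7140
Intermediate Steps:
h(G, d) = -6*d - 3*G (h(G, d) = -3*((G + d) + d) = -3*(G + 2*d) = -6*d - 3*G)
-238*h(a(-2*2), 4) = -238*(-6*4 - 3*2) = -238*(-24 - 6) = -238*(-30) = 7140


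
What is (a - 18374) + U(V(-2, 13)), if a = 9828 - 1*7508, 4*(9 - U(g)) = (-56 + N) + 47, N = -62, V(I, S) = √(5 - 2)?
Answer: -64109/4 ≈ -16027.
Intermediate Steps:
V(I, S) = √3
U(g) = 107/4 (U(g) = 9 - ((-56 - 62) + 47)/4 = 9 - (-118 + 47)/4 = 9 - ¼*(-71) = 9 + 71/4 = 107/4)
a = 2320 (a = 9828 - 7508 = 2320)
(a - 18374) + U(V(-2, 13)) = (2320 - 18374) + 107/4 = -16054 + 107/4 = -64109/4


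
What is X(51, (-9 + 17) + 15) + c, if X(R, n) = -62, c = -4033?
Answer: -4095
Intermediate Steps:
X(51, (-9 + 17) + 15) + c = -62 - 4033 = -4095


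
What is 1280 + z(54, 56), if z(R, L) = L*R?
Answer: 4304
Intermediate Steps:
1280 + z(54, 56) = 1280 + 56*54 = 1280 + 3024 = 4304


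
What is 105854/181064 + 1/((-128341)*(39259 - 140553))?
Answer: 344030084952495/588465842515564 ≈ 0.58462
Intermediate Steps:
105854/181064 + 1/((-128341)*(39259 - 140553)) = 105854*(1/181064) - 1/128341/(-101294) = 52927/90532 - 1/128341*(-1/101294) = 52927/90532 + 1/13000173254 = 344030084952495/588465842515564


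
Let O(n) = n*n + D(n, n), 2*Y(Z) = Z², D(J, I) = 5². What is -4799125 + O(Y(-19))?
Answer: -19066079/4 ≈ -4.7665e+6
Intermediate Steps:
D(J, I) = 25
Y(Z) = Z²/2
O(n) = 25 + n² (O(n) = n*n + 25 = n² + 25 = 25 + n²)
-4799125 + O(Y(-19)) = -4799125 + (25 + ((½)*(-19)²)²) = -4799125 + (25 + ((½)*361)²) = -4799125 + (25 + (361/2)²) = -4799125 + (25 + 130321/4) = -4799125 + 130421/4 = -19066079/4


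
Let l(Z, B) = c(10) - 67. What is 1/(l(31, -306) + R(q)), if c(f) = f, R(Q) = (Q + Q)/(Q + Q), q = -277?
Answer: -1/56 ≈ -0.017857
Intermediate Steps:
R(Q) = 1 (R(Q) = (2*Q)/((2*Q)) = (2*Q)*(1/(2*Q)) = 1)
l(Z, B) = -57 (l(Z, B) = 10 - 67 = -57)
1/(l(31, -306) + R(q)) = 1/(-57 + 1) = 1/(-56) = -1/56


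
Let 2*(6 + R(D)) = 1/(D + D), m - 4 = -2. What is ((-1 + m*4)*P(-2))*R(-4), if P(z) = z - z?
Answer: 0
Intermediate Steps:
P(z) = 0
m = 2 (m = 4 - 2 = 2)
R(D) = -6 + 1/(4*D) (R(D) = -6 + 1/(2*(D + D)) = -6 + 1/(2*((2*D))) = -6 + (1/(2*D))/2 = -6 + 1/(4*D))
((-1 + m*4)*P(-2))*R(-4) = ((-1 + 2*4)*0)*(-6 + (1/4)/(-4)) = ((-1 + 8)*0)*(-6 + (1/4)*(-1/4)) = (7*0)*(-6 - 1/16) = 0*(-97/16) = 0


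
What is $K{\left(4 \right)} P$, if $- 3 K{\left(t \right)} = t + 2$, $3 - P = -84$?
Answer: $-174$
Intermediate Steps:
$P = 87$ ($P = 3 - -84 = 3 + 84 = 87$)
$K{\left(t \right)} = - \frac{2}{3} - \frac{t}{3}$ ($K{\left(t \right)} = - \frac{t + 2}{3} = - \frac{2 + t}{3} = - \frac{2}{3} - \frac{t}{3}$)
$K{\left(4 \right)} P = \left(- \frac{2}{3} - \frac{4}{3}\right) 87 = \left(-2\right) 87 = -174$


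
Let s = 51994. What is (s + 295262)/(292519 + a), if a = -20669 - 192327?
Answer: 347256/79523 ≈ 4.3667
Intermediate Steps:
a = -212996
(s + 295262)/(292519 + a) = (51994 + 295262)/(292519 - 212996) = 347256/79523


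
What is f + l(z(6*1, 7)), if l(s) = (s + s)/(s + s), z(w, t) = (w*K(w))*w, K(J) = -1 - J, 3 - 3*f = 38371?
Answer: -38365/3 ≈ -12788.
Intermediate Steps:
f = -38368/3 (f = 1 - ⅓*38371 = 1 - 38371/3 = -38368/3 ≈ -12789.)
z(w, t) = w²*(-1 - w) (z(w, t) = (w*(-1 - w))*w = w²*(-1 - w))
l(s) = 1 (l(s) = (2*s)/((2*s)) = (2*s)*(1/(2*s)) = 1)
f + l(z(6*1, 7)) = -38368/3 + 1 = -38365/3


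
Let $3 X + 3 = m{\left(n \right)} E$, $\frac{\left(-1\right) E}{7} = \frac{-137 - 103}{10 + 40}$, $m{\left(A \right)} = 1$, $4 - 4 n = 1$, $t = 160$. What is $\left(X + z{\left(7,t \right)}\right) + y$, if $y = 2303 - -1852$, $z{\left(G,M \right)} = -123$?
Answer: $\frac{20211}{5} \approx 4042.2$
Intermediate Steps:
$n = \frac{3}{4}$ ($n = 1 - \frac{1}{4} = \frac{3}{4} \approx 0.75$)
$E = \frac{168}{5}$ ($E = - 7 \frac{-137 - 103}{10 + 40} = - 7 \left(- \frac{240}{50}\right) = - 7 \left(\left(-240\right) \frac{1}{50}\right) = \left(-7\right) \left(- \frac{24}{5}\right) = \frac{168}{5} \approx 33.6$)
$y = 4155$ ($y = 2303 + 1852 = 4155$)
$X = \frac{51}{5}$ ($X = -1 + \frac{1 \cdot \frac{168}{5}}{3} = -1 + \frac{1}{3} \cdot \frac{168}{5} = -1 + \frac{56}{5} = \frac{51}{5} \approx 10.2$)
$\left(X + z{\left(7,t \right)}\right) + y = \left(\frac{51}{5} - 123\right) + 4155 = - \frac{564}{5} + 4155 = \frac{20211}{5}$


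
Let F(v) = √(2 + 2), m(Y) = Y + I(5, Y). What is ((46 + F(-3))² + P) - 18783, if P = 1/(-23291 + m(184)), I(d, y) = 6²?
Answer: -380187010/23071 ≈ -16479.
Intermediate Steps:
I(d, y) = 36
m(Y) = 36 + Y (m(Y) = Y + 36 = 36 + Y)
F(v) = 2 (F(v) = √4 = 2)
P = -1/23071 (P = 1/(-23291 + (36 + 184)) = 1/(-23291 + 220) = 1/(-23071) = -1/23071 ≈ -4.3344e-5)
((46 + F(-3))² + P) - 18783 = ((46 + 2)² - 1/23071) - 18783 = (48² - 1/23071) - 18783 = (2304 - 1/23071) - 18783 = 53155583/23071 - 18783 = -380187010/23071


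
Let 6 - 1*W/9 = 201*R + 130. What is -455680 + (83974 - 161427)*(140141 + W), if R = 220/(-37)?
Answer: -429254028125/37 ≈ -1.1601e+10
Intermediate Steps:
R = -220/37 (R = 220*(-1/37) = -220/37 ≈ -5.9459)
W = 356688/37 (W = 54 - 9*(201*(-220/37) + 130) = 54 - 9*(-44220/37 + 130) = 54 - 9*(-39410/37) = 54 + 354690/37 = 356688/37 ≈ 9640.2)
-455680 + (83974 - 161427)*(140141 + W) = -455680 + (83974 - 161427)*(140141 + 356688/37) = -455680 - 77453*5541905/37 = -455680 - 429237167965/37 = -429254028125/37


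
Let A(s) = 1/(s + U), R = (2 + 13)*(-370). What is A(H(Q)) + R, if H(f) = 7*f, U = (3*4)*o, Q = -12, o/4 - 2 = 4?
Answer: -1132199/204 ≈ -5550.0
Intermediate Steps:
o = 24 (o = 8 + 4*4 = 8 + 16 = 24)
U = 288 (U = (3*4)*24 = 12*24 = 288)
R = -5550 (R = 15*(-370) = -5550)
A(s) = 1/(288 + s) (A(s) = 1/(s + 288) = 1/(288 + s))
A(H(Q)) + R = 1/(288 + 7*(-12)) - 5550 = 1/(288 - 84) - 5550 = 1/204 - 5550 = -1132199/204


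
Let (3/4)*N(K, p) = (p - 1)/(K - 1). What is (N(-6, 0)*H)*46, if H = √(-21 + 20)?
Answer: 184*I/21 ≈ 8.7619*I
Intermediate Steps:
N(K, p) = 4*(-1 + p)/(3*(-1 + K)) (N(K, p) = 4*((p - 1)/(K - 1))/3 = 4*((-1 + p)/(-1 + K))/3 = 4*(-1 + p)/(3*(-1 + K)))
H = I (H = √(-1) = I ≈ 1.0*I)
(N(-6, 0)*H)*46 = ((4*(-1 + 0)/(3*(-1 - 6)))*I)*46 = (((4/3)*(-1)/(-7))*I)*46 = (((4/3)*(-⅐)*(-1))*I)*46 = (4*I/21)*46 = 184*I/21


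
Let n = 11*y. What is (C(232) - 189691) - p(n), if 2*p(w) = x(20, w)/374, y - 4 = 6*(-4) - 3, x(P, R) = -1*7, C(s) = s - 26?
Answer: -141734773/748 ≈ -1.8949e+5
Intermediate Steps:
C(s) = -26 + s
x(P, R) = -7
y = -23 (y = 4 + (6*(-4) - 3) = 4 + (-24 - 3) = 4 - 27 = -23)
n = -253 (n = 11*(-23) = -253)
p(w) = -7/748 (p(w) = (-7/374)/2 = (-7*1/374)/2 = (½)*(-7/374) = -7/748)
(C(232) - 189691) - p(n) = ((-26 + 232) - 189691) - 1*(-7/748) = (206 - 189691) + 7/748 = -189485 + 7/748 = -141734773/748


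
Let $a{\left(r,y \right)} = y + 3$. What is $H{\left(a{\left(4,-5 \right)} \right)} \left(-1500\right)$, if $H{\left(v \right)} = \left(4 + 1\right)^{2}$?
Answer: $-37500$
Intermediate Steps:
$a{\left(r,y \right)} = 3 + y$
$H{\left(v \right)} = 25$ ($H{\left(v \right)} = 5^{2} = 25$)
$H{\left(a{\left(4,-5 \right)} \right)} \left(-1500\right) = 25 \left(-1500\right) = -37500$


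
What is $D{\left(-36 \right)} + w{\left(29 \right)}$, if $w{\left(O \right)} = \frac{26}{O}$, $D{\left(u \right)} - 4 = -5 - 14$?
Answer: $- \frac{409}{29} \approx -14.103$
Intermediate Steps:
$D{\left(u \right)} = -15$ ($D{\left(u \right)} = 4 - 19 = -15$)
$D{\left(-36 \right)} + w{\left(29 \right)} = -15 + \frac{26}{29} = - \frac{409}{29}$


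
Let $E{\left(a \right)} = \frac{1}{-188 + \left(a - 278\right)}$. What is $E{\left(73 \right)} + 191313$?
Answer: $\frac{75186008}{393} \approx 1.9131 \cdot 10^{5}$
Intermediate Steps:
$E{\left(a \right)} = \frac{1}{-466 + a}$ ($E{\left(a \right)} = \frac{1}{-188 + \left(-278 + a\right)} = \frac{1}{-466 + a}$)
$E{\left(73 \right)} + 191313 = \frac{1}{-466 + 73} + 191313 = \frac{1}{-393} + 191313 = - \frac{1}{393} + 191313 = \frac{75186008}{393}$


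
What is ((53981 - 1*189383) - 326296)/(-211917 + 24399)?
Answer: 230849/93759 ≈ 2.4622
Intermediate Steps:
((53981 - 1*189383) - 326296)/(-211917 + 24399) = ((53981 - 189383) - 326296)/(-187518) = (-135402 - 326296)*(-1/187518) = -461698*(-1/187518) = 230849/93759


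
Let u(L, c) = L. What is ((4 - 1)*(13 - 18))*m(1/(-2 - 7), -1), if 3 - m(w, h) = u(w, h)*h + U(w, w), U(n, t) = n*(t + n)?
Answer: -1160/27 ≈ -42.963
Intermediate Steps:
U(n, t) = n*(n + t)
m(w, h) = 3 - 2*w² - h*w (m(w, h) = 3 - (w*h + w*(w + w)) = 3 - (h*w + w*(2*w)) = 3 - (h*w + 2*w²) = 3 - (2*w² + h*w) = 3 + (-2*w² - h*w) = 3 - 2*w² - h*w)
((4 - 1)*(13 - 18))*m(1/(-2 - 7), -1) = ((4 - 1)*(13 - 18))*(3 - 2/(-2 - 7)² - 1*(-1)/(-2 - 7)) = (3*(-5))*(3 - 2*(1/(-9))² - 1*(-1)/(-9)) = -15*(3 - 2*(-⅑)² - 1*(-1)*(-⅑)) = -15*(3 - 2*1/81 - ⅑) = -15*(3 - 2/81 - ⅑) = -15*232/81 = -1160/27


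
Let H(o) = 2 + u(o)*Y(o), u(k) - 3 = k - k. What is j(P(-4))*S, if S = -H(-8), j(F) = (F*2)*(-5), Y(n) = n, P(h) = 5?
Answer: -1100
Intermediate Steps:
u(k) = 3 (u(k) = 3 + (k - k) = 3 + 0 = 3)
H(o) = 2 + 3*o
j(F) = -10*F (j(F) = (2*F)*(-5) = -10*F)
S = 22 (S = -(2 + 3*(-8)) = -(2 - 24) = -1*(-22) = 22)
j(P(-4))*S = -10*5*22 = -50*22 = -1100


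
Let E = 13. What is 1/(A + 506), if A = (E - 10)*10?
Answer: 1/536 ≈ 0.0018657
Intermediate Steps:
A = 30 (A = (13 - 10)*10 = 3*10 = 30)
1/(A + 506) = 1/(30 + 506) = 1/536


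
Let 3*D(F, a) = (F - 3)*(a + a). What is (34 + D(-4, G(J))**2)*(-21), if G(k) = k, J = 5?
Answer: -36442/3 ≈ -12147.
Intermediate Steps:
D(F, a) = 2*a*(-3 + F)/3 (D(F, a) = ((F - 3)*(a + a))/3 = ((-3 + F)*(2*a))/3 = (2*a*(-3 + F))/3 = 2*a*(-3 + F)/3)
(34 + D(-4, G(J))**2)*(-21) = (34 + ((2/3)*5*(-3 - 4))**2)*(-21) = (34 + ((2/3)*5*(-7))**2)*(-21) = (34 + (-70/3)**2)*(-21) = (34 + 4900/9)*(-21) = (5206/9)*(-21) = -36442/3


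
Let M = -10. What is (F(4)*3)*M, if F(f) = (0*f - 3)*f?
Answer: 360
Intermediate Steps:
F(f) = -3*f (F(f) = (0 - 3)*f = -3*f)
(F(4)*3)*M = (-3*4*3)*(-10) = -12*3*(-10) = -36*(-10) = 360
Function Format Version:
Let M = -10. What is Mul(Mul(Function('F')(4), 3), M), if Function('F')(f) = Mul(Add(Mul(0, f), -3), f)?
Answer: 360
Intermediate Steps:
Function('F')(f) = Mul(-3, f) (Function('F')(f) = Mul(Add(0, -3), f) = Mul(-3, f))
Mul(Mul(Function('F')(4), 3), M) = Mul(Mul(Mul(-3, 4), 3), -10) = Mul(Mul(-12, 3), -10) = Mul(-36, -10) = 360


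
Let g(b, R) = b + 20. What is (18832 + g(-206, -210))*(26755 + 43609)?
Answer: 1312007144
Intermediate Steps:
g(b, R) = 20 + b
(18832 + g(-206, -210))*(26755 + 43609) = (18832 + (20 - 206))*(26755 + 43609) = (18832 - 186)*70364 = 18646*70364 = 1312007144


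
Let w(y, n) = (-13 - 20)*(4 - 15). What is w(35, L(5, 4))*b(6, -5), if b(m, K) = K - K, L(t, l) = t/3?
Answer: 0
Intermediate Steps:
L(t, l) = t/3 (L(t, l) = t*(1/3) = t/3)
w(y, n) = 363 (w(y, n) = -33*(-11) = 363)
b(m, K) = 0
w(35, L(5, 4))*b(6, -5) = 363*0 = 0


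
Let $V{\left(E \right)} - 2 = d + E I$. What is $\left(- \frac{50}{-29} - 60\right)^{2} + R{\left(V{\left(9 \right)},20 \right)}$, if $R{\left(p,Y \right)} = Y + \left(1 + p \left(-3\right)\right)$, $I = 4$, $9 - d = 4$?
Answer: $\frac{2765272}{841} \approx 3288.1$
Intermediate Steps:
$d = 5$ ($d = 9 - 4 = 5$)
$V{\left(E \right)} = 7 + 4 E$ ($V{\left(E \right)} = 2 + \left(5 + E 4\right) = 2 + \left(5 + 4 E\right) = 7 + 4 E$)
$R{\left(p,Y \right)} = 1 + Y - 3 p$ ($R{\left(p,Y \right)} = Y - \left(-1 + 3 p\right) = 1 + Y - 3 p$)
$\left(- \frac{50}{-29} - 60\right)^{2} + R{\left(V{\left(9 \right)},20 \right)} = \left(- \frac{50}{-29} - 60\right)^{2} + \left(1 + 20 - 3 \left(7 + 4 \cdot 9\right)\right) = \left(\left(-50\right) \left(- \frac{1}{29}\right) - 60\right)^{2} + \left(1 + 20 - 3 \left(7 + 36\right)\right) = \left(\frac{50}{29} - 60\right)^{2} + \left(1 + 20 - 129\right) = \left(- \frac{1690}{29}\right)^{2} + \left(1 + 20 - 129\right) = \frac{2856100}{841} - 108 = \frac{2765272}{841}$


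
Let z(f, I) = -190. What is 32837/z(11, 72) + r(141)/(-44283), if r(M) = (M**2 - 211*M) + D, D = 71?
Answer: -1452259061/8413770 ≈ -172.60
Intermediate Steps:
r(M) = 71 + M**2 - 211*M (r(M) = (M**2 - 211*M) + 71 = 71 + M**2 - 211*M)
32837/z(11, 72) + r(141)/(-44283) = 32837/(-190) + (71 + 141**2 - 211*141)/(-44283) = 32837*(-1/190) + (71 + 19881 - 29751)*(-1/44283) = -32837/190 - 9799*(-1/44283) = -32837/190 + 9799/44283 = -1452259061/8413770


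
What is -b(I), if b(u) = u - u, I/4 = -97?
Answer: 0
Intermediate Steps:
I = -388 (I = 4*(-97) = -388)
b(u) = 0
-b(I) = -1*0 = 0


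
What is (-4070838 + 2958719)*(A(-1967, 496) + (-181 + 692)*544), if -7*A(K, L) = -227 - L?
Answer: -2164863078709/7 ≈ -3.0927e+11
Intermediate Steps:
A(K, L) = 227/7 + L/7 (A(K, L) = -(-227 - L)/7 = 227/7 + L/7)
(-4070838 + 2958719)*(A(-1967, 496) + (-181 + 692)*544) = (-4070838 + 2958719)*((227/7 + (⅐)*496) + (-181 + 692)*544) = -1112119*((227/7 + 496/7) + 511*544) = -1112119*(723/7 + 277984) = -1112119*1946611/7 = -2164863078709/7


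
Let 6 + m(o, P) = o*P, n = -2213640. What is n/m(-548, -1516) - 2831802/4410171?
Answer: -2019180737594/610633746717 ≈ -3.3067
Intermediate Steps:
m(o, P) = -6 + P*o (m(o, P) = -6 + o*P = -6 + P*o)
n/m(-548, -1516) - 2831802/4410171 = -2213640/(-6 - 1516*(-548)) - 2831802/4410171 = -2213640/(-6 + 830768) - 2831802*1/4410171 = -2213640/830762 - 943934/1470057 = -2213640*1/830762 - 943934/1470057 = -1106820/415381 - 943934/1470057 = -2019180737594/610633746717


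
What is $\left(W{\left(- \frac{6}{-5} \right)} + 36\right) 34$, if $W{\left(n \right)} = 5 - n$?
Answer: $\frac{6766}{5} \approx 1353.2$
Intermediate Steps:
$\left(W{\left(- \frac{6}{-5} \right)} + 36\right) 34 = \left(\left(5 - - \frac{6}{-5}\right) + 36\right) 34 = \left(\left(5 - \left(-6\right) \left(- \frac{1}{5}\right)\right) + 36\right) 34 = \left(\left(5 - \frac{6}{5}\right) + 36\right) 34 = \left(\frac{19}{5} + 36\right) 34 = \frac{199}{5} \cdot 34 = \frac{6766}{5}$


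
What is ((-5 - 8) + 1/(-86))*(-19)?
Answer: 21261/86 ≈ 247.22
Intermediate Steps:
((-5 - 8) + 1/(-86))*(-19) = (-13 - 1/86)*(-19) = -1119/86*(-19) = 21261/86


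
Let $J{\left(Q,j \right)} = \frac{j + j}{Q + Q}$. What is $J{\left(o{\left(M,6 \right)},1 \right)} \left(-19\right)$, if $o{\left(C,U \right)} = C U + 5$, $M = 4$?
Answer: $- \frac{19}{29} \approx -0.65517$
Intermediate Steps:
$o{\left(C,U \right)} = 5 + C U$
$J{\left(Q,j \right)} = \frac{j}{Q}$ ($J{\left(Q,j \right)} = \frac{2 j}{2 Q} = 2 j \frac{1}{2 Q} = \frac{j}{Q}$)
$J{\left(o{\left(M,6 \right)},1 \right)} \left(-19\right) = 1 \frac{1}{5 + 4 \cdot 6} \left(-19\right) = 1 \frac{1}{5 + 24} \left(-19\right) = 1 \cdot \frac{1}{29} \left(-19\right) = \frac{1}{29} \left(-19\right) = - \frac{19}{29}$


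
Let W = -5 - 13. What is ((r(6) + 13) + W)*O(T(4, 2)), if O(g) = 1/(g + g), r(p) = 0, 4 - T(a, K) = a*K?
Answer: 5/8 ≈ 0.62500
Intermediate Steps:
T(a, K) = 4 - K*a (T(a, K) = 4 - a*K = 4 - K*a)
W = -18
O(g) = 1/(2*g)
((r(6) + 13) + W)*O(T(4, 2)) = ((0 + 13) - 18)*(1/(2*(4 - 1*2*4))) = (13 - 18)*(1/(2*(4 - 8))) = -5/(2*(-4)) = -5*(-1)/(2*4) = -5*(-⅛) = 5/8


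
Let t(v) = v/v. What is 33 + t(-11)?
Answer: 34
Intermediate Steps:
t(v) = 1
33 + t(-11) = 33 + 1 = 34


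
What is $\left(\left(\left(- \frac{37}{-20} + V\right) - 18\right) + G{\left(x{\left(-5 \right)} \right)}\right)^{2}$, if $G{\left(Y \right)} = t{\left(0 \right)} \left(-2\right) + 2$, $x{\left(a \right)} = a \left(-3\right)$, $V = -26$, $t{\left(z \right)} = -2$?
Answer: $\frac{522729}{400} \approx 1306.8$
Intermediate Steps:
$x{\left(a \right)} = - 3 a$
$G{\left(Y \right)} = 6$ ($G{\left(Y \right)} = \left(-2\right) \left(-2\right) + 2 = 4 + 2 = 6$)
$\left(\left(\left(- \frac{37}{-20} + V\right) - 18\right) + G{\left(x{\left(-5 \right)} \right)}\right)^{2} = \left(\left(\left(- \frac{37}{-20} - 26\right) - 18\right) + 6\right)^{2} = \left(\left(\left(\left(-37\right) \left(- \frac{1}{20}\right) - 26\right) - 18\right) + 6\right)^{2} = \left(\left(\left(\frac{37}{20} - 26\right) - 18\right) + 6\right)^{2} = \left(\left(- \frac{483}{20} - 18\right) + 6\right)^{2} = \left(- \frac{843}{20} + 6\right)^{2} = \left(- \frac{723}{20}\right)^{2} = \frac{522729}{400}$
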